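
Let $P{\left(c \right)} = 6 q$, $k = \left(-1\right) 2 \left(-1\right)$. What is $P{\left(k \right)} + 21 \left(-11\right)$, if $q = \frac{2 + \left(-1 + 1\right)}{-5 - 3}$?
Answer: $- \frac{465}{2} \approx -232.5$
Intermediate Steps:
$q = - \frac{1}{4}$ ($q = \frac{2 + 0}{-8} = 2 \left(- \frac{1}{8}\right) = - \frac{1}{4} \approx -0.25$)
$k = 2$ ($k = \left(-2\right) \left(-1\right) = 2$)
$P{\left(c \right)} = - \frac{3}{2}$ ($P{\left(c \right)} = 6 \left(- \frac{1}{4}\right) = - \frac{3}{2}$)
$P{\left(k \right)} + 21 \left(-11\right) = - \frac{3}{2} + 21 \left(-11\right) = - \frac{3}{2} - 231 = - \frac{465}{2}$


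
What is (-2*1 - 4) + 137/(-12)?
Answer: -209/12 ≈ -17.417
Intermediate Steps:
(-2*1 - 4) + 137/(-12) = (-2 - 4) - 1/12*137 = -6 - 137/12 = -209/12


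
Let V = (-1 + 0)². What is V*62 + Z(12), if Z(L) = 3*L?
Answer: 98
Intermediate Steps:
V = 1 (V = (-1)² = 1)
V*62 + Z(12) = 1*62 + 3*12 = 62 + 36 = 98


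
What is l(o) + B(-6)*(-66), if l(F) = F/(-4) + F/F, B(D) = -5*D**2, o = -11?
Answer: 47535/4 ≈ 11884.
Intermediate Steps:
l(F) = 1 - F/4 (l(F) = F*(-1/4) + 1 = -F/4 + 1 = 1 - F/4)
l(o) + B(-6)*(-66) = (1 - 1/4*(-11)) - 5*(-6)**2*(-66) = (1 + 11/4) - 5*36*(-66) = 15/4 - 180*(-66) = 15/4 + 11880 = 47535/4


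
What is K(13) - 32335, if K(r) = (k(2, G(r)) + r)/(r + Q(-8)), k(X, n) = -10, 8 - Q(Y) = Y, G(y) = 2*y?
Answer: -937712/29 ≈ -32335.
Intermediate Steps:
Q(Y) = 8 - Y
K(r) = (-10 + r)/(16 + r) (K(r) = (-10 + r)/(r + (8 - 1*(-8))) = (-10 + r)/(r + (8 + 8)) = (-10 + r)/(r + 16) = (-10 + r)/(16 + r))
K(13) - 32335 = (-10 + 13)/(16 + 13) - 32335 = 3/29 - 32335 = -937712/29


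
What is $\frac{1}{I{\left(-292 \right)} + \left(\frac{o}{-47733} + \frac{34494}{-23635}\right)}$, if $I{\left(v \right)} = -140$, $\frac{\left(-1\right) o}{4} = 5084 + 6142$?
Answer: $- \frac{376056485}{52842973254} \approx -0.0071165$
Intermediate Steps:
$o = -44904$ ($o = - 4 \left(5084 + 6142\right) = \left(-4\right) 11226 = -44904$)
$\frac{1}{I{\left(-292 \right)} + \left(\frac{o}{-47733} + \frac{34494}{-23635}\right)} = \frac{1}{-140 + \left(- \frac{44904}{-47733} + \frac{34494}{-23635}\right)} = \frac{1}{-140 + \left(\left(-44904\right) \left(- \frac{1}{47733}\right) + 34494 \left(- \frac{1}{23635}\right)\right)} = \frac{1}{-140 + \left(\frac{14968}{15911} - \frac{34494}{23635}\right)} = \frac{1}{-140 - \frac{195065354}{376056485}} = \frac{1}{- \frac{52842973254}{376056485}} = - \frac{376056485}{52842973254}$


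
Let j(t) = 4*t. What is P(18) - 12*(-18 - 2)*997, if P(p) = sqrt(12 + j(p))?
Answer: 239280 + 2*sqrt(21) ≈ 2.3929e+5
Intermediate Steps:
P(p) = sqrt(12 + 4*p)
P(18) - 12*(-18 - 2)*997 = 2*sqrt(3 + 18) - 12*(-18 - 2)*997 = 2*sqrt(21) - 12*(-20)*997 = 2*sqrt(21) + 240*997 = 2*sqrt(21) + 239280 = 239280 + 2*sqrt(21)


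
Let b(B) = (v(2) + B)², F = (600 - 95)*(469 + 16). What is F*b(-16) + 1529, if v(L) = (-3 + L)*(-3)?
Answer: 41393854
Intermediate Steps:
v(L) = 9 - 3*L
F = 244925 (F = 505*485 = 244925)
b(B) = (3 + B)² (b(B) = ((9 - 3*2) + B)² = ((9 - 6) + B)² = (3 + B)²)
F*b(-16) + 1529 = 244925*(3 - 16)² + 1529 = 244925*(-13)² + 1529 = 244925*169 + 1529 = 41392325 + 1529 = 41393854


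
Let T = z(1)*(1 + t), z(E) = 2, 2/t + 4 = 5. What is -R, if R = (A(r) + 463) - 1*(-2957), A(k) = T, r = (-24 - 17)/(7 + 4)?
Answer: -3426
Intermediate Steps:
t = 2 (t = 2/(-4 + 5) = 2/1 = 2*1 = 2)
r = -41/11 ≈ -3.7273
T = 6 (T = 2*(1 + 2) = 2*3 = 6)
A(k) = 6
R = 3426 (R = (6 + 463) - 1*(-2957) = 469 + 2957 = 3426)
-R = -1*3426 = -3426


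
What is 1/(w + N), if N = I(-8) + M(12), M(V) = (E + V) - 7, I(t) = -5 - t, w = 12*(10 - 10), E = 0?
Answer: ⅛ ≈ 0.12500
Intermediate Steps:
w = 0 (w = 12*0 = 0)
M(V) = -7 + V (M(V) = (0 + V) - 7 = V - 7 = -7 + V)
N = 8 (N = (-5 - 1*(-8)) + (-7 + 12) = (-5 + 8) + 5 = 3 + 5 = 8)
1/(w + N) = 1/(0 + 8) = 1/8 = ⅛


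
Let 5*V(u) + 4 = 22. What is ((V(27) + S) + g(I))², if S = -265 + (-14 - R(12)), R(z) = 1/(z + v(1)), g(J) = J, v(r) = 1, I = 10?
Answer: 297769536/4225 ≈ 70478.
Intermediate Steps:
V(u) = 18/5 (V(u) = -⅘ + (⅕)*22 = -⅘ + 22/5 = 18/5)
R(z) = 1/(1 + z) (R(z) = 1/(z + 1) = 1/(1 + z))
S = -3628/13 (S = -265 + (-14 - 1/(1 + 12)) = -265 + (-14 - 1/13) = -265 - 183/13 = -3628/13 ≈ -279.08)
((V(27) + S) + g(I))² = ((18/5 - 3628/13) + 10)² = (-17906/65 + 10)² = (-17256/65)² = 297769536/4225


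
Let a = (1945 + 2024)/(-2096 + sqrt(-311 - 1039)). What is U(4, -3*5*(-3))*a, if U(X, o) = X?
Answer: -16638048/2197283 - 119070*I*sqrt(6)/2197283 ≈ -7.5721 - 0.13274*I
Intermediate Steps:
a = 3969/(-2096 + 15*I*sqrt(6)) (a = 3969/(-2096 + sqrt(-1350)) = 3969/(-2096 + 15*I*sqrt(6)) ≈ -1.893 - 0.033184*I)
U(4, -3*5*(-3))*a = 4*(-4159512/2197283 - 59535*I*sqrt(6)/4394566) = -16638048/2197283 - 119070*I*sqrt(6)/2197283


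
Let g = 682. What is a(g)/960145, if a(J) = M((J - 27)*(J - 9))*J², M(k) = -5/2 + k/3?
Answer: 41006029526/576087 ≈ 71180.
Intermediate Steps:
M(k) = -5/2 + k/3 (M(k) = -5*½ + k*(⅓) = -5/2 + k/3)
a(J) = J²*(-5/2 + (-27 + J)*(-9 + J)/3) (a(J) = (-5/2 + ((J - 27)*(J - 9))/3)*J² = (-5/2 + ((-27 + J)*(-9 + J))/3)*J² = (-5/2 + (-27 + J)*(-9 + J)/3)*J² = J²*(-5/2 + (-27 + J)*(-9 + J)/3))
a(g)/960145 = ((⅙)*682²*(471 - 72*682 + 2*682²))/960145 = ((⅙)*465124*(471 - 49104 + 2*465124))*(1/960145) = ((⅙)*465124*(471 - 49104 + 930248))*(1/960145) = ((⅙)*465124*881615)*(1/960145) = (205030147630/3)*(1/960145) = 41006029526/576087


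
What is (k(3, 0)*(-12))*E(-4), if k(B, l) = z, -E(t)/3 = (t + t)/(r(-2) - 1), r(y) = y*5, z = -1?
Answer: -288/11 ≈ -26.182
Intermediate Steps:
r(y) = 5*y
E(t) = 6*t/11 (E(t) = -3*(t + t)/(5*(-2) - 1) = -3*2*t/(-10 - 1) = -3*2*t/(-11) = -3*2*t*(-1)/11 = -(-6)*t/11 = 6*t/11)
k(B, l) = -1
(k(3, 0)*(-12))*E(-4) = (-1*(-12))*((6/11)*(-4)) = 12*(-24/11) = -288/11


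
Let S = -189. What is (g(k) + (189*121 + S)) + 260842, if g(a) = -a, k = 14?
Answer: 283508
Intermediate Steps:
(g(k) + (189*121 + S)) + 260842 = (-1*14 + (189*121 - 189)) + 260842 = (-14 + (22869 - 189)) + 260842 = (-14 + 22680) + 260842 = 22666 + 260842 = 283508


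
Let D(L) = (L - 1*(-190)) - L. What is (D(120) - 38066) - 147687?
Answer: -185563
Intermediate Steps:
D(L) = 190 (D(L) = (L + 190) - L = (190 + L) - L = 190)
(D(120) - 38066) - 147687 = (190 - 38066) - 147687 = -37876 - 147687 = -185563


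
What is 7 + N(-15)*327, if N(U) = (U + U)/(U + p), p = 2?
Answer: 9901/13 ≈ 761.62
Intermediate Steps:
N(U) = 2*U/(2 + U) (N(U) = (U + U)/(U + 2) = (2*U)/(2 + U) = 2*U/(2 + U))
7 + N(-15)*327 = 7 + (2*(-15)/(2 - 15))*327 = 7 + (2*(-15)/(-13))*327 = 7 + (2*(-15)*(-1/13))*327 = 7 + (30/13)*327 = 7 + 9810/13 = 9901/13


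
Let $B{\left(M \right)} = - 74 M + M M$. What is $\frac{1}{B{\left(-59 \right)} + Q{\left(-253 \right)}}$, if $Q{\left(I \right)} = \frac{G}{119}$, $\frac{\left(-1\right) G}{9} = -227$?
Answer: $\frac{119}{935836} \approx 0.00012716$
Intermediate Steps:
$G = 2043$ ($G = \left(-9\right) \left(-227\right) = 2043$)
$B{\left(M \right)} = M^{2} - 74 M$ ($B{\left(M \right)} = - 74 M + M^{2} = M^{2} - 74 M$)
$Q{\left(I \right)} = \frac{2043}{119}$
$\frac{1}{B{\left(-59 \right)} + Q{\left(-253 \right)}} = \frac{1}{- 59 \left(-74 - 59\right) + \frac{2043}{119}} = \frac{1}{\left(-59\right) \left(-133\right) + \frac{2043}{119}} = \frac{1}{7847 + \frac{2043}{119}} = \frac{1}{\frac{935836}{119}} = \frac{119}{935836}$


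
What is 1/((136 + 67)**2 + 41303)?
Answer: 1/82512 ≈ 1.2119e-5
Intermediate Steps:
1/((136 + 67)**2 + 41303) = 1/(203**2 + 41303) = 1/(41209 + 41303) = 1/82512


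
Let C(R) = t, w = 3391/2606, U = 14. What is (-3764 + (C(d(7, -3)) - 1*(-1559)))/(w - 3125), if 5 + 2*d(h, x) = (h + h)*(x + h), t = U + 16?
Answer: 1889350/2713453 ≈ 0.69629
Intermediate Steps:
w = 3391/2606 (w = 3391*(1/2606) = 3391/2606 ≈ 1.3012)
t = 30 (t = 14 + 16 = 30)
d(h, x) = -5/2 + h*(h + x) (d(h, x) = -5/2 + ((h + h)*(x + h))/2 = -5/2 + ((2*h)*(h + x))/2 = -5/2 + (2*h*(h + x))/2 = -5/2 + h*(h + x))
C(R) = 30
(-3764 + (C(d(7, -3)) - 1*(-1559)))/(w - 3125) = (-3764 + (30 - 1*(-1559)))/(3391/2606 - 3125) = (-3764 + (30 + 1559))/(-8140359/2606) = (-3764 + 1589)*(-2606/8140359) = -2175*(-2606/8140359) = 1889350/2713453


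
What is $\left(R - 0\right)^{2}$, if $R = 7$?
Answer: $49$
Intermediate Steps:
$\left(R - 0\right)^{2} = \left(7 - 0\right)^{2} = \left(7 + \left(4 - 4\right)\right)^{2} = \left(7 + 0\right)^{2} = 7^{2} = 49$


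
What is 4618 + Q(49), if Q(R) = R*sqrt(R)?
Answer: 4961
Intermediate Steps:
Q(R) = R**(3/2)
4618 + Q(49) = 4618 + 49**(3/2) = 4618 + 343 = 4961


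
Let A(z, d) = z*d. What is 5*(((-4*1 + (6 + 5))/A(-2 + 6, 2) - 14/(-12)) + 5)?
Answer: 845/24 ≈ 35.208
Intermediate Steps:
A(z, d) = d*z
5*(((-4*1 + (6 + 5))/A(-2 + 6, 2) - 14/(-12)) + 5) = 5*(((-4*1 + (6 + 5))/((2*(-2 + 6))) - 14/(-12)) + 5) = 5*(((-4 + 11)/((2*4)) - 14*(-1/12)) + 5) = 5*((7/8 + 7/6) + 5) = 5*(49/24 + 5) = 5*(169/24) = 845/24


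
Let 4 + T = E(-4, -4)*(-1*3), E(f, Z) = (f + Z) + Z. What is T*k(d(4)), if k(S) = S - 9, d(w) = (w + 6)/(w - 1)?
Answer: -544/3 ≈ -181.33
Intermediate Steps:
d(w) = (6 + w)/(-1 + w)
E(f, Z) = f + 2*Z (E(f, Z) = (Z + f) + Z = f + 2*Z)
k(S) = -9 + S
T = 32 (T = -4 + (-4 + 2*(-4))*(-1*3) = -4 + (-4 - 8)*(-3) = -4 - 12*(-3) = -4 + 36 = 32)
T*k(d(4)) = 32*(-9 + (6 + 4)/(-1 + 4)) = 32*(-9 + 10/3) = 32*(-17/3) = -544/3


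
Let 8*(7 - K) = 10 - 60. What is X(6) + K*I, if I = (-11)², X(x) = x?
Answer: 6437/4 ≈ 1609.3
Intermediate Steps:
K = 53/4 (K = 7 - (10 - 60)/8 = 7 - ⅛*(-50) = 7 + 25/4 = 53/4 ≈ 13.250)
I = 121
X(6) + K*I = 6 + (53/4)*121 = 6 + 6413/4 = 6437/4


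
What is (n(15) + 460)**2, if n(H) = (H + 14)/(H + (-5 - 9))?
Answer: 239121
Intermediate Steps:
n(H) = (14 + H)/(-14 + H) (n(H) = (14 + H)/(H - 14) = (14 + H)/(-14 + H))
(n(15) + 460)**2 = ((14 + 15)/(-14 + 15) + 460)**2 = (29/1 + 460)**2 = (1*29 + 460)**2 = (29 + 460)**2 = 489**2 = 239121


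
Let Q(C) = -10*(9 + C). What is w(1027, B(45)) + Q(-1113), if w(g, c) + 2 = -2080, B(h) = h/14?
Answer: 8958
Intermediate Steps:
B(h) = h/14 (B(h) = h*(1/14) = h/14)
Q(C) = -90 - 10*C
w(g, c) = -2082 (w(g, c) = -2 - 2080 = -2082)
w(1027, B(45)) + Q(-1113) = -2082 + (-90 - 10*(-1113)) = -2082 + (-90 + 11130) = -2082 + 11040 = 8958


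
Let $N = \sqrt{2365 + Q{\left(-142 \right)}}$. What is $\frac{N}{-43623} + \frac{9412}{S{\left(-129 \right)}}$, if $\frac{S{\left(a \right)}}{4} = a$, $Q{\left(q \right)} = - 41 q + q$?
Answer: $- \frac{2353}{129} - \frac{\sqrt{8045}}{43623} \approx -18.242$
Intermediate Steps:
$Q{\left(q \right)} = - 40 q$
$N = \sqrt{8045}$ ($N = \sqrt{2365 - -5680} = \sqrt{2365 + 5680} = \sqrt{8045} \approx 89.694$)
$S{\left(a \right)} = 4 a$
$\frac{N}{-43623} + \frac{9412}{S{\left(-129 \right)}} = \frac{\sqrt{8045}}{-43623} + \frac{9412}{4 \left(-129\right)} = \sqrt{8045} \left(- \frac{1}{43623}\right) + \frac{9412}{-516} = - \frac{\sqrt{8045}}{43623} + 9412 \left(- \frac{1}{516}\right) = - \frac{\sqrt{8045}}{43623} - \frac{2353}{129} = - \frac{2353}{129} - \frac{\sqrt{8045}}{43623}$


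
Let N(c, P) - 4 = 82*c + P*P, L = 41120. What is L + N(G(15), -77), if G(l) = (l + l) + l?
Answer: 50743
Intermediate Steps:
G(l) = 3*l (G(l) = 2*l + l = 3*l)
N(c, P) = 4 + P**2 + 82*c (N(c, P) = 4 + (82*c + P*P) = 4 + (82*c + P**2) = 4 + (P**2 + 82*c) = 4 + P**2 + 82*c)
L + N(G(15), -77) = 41120 + (4 + (-77)**2 + 82*(3*15)) = 41120 + (4 + 5929 + 82*45) = 41120 + (4 + 5929 + 3690) = 41120 + 9623 = 50743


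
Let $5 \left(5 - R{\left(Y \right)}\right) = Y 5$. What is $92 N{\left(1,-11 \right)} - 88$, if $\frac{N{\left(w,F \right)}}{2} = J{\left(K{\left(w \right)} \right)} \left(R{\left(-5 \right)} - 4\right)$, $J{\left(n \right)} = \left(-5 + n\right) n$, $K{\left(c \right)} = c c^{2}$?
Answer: $-4504$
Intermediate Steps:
$R{\left(Y \right)} = 5 - Y$ ($R{\left(Y \right)} = 5 - \frac{Y 5}{5} = 5 - \frac{5 Y}{5} = 5 - Y$)
$K{\left(c \right)} = c^{3}$
$J{\left(n \right)} = n \left(-5 + n\right)$
$N{\left(w,F \right)} = 12 w^{3} \left(-5 + w^{3}\right)$ ($N{\left(w,F \right)} = 2 w^{3} \left(-5 + w^{3}\right) \left(\left(5 - -5\right) - 4\right) = 2 w^{3} \left(-5 + w^{3}\right) \left(\left(5 + 5\right) - 4\right) = 2 w^{3} \left(-5 + w^{3}\right) \left(10 - 4\right) = 2 w^{3} \left(-5 + w^{3}\right) 6 = 2 \cdot 6 w^{3} \left(-5 + w^{3}\right) = 12 w^{3} \left(-5 + w^{3}\right)$)
$92 N{\left(1,-11 \right)} - 88 = 92 \cdot 12 \cdot 1^{3} \left(-5 + 1^{3}\right) - 88 = 92 \cdot 12 \cdot 1 \left(-5 + 1\right) - 88 = 92 \cdot 12 \cdot 1 \left(-4\right) - 88 = 92 \left(-48\right) - 88 = -4416 - 88 = -4504$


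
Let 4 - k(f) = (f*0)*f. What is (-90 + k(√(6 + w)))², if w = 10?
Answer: 7396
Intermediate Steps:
k(f) = 4 (k(f) = 4 - f*0*f = 4 - 0*f = 4 - 1*0 = 4 + 0 = 4)
(-90 + k(√(6 + w)))² = (-90 + 4)² = (-86)² = 7396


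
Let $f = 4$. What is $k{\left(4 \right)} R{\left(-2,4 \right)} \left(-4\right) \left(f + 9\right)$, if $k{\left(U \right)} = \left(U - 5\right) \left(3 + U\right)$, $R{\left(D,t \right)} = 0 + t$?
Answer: $1456$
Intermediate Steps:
$R{\left(D,t \right)} = t$
$k{\left(U \right)} = \left(-5 + U\right) \left(3 + U\right)$
$k{\left(4 \right)} R{\left(-2,4 \right)} \left(-4\right) \left(f + 9\right) = \left(-15 + 4^{2} - 8\right) 4 \left(-4\right) \left(4 + 9\right) = \left(-15 + 16 - 8\right) 4 \left(-4\right) 13 = \left(-7\right) 4 \left(-4\right) 13 = \left(-28\right) \left(-4\right) 13 = 112 \cdot 13 = 1456$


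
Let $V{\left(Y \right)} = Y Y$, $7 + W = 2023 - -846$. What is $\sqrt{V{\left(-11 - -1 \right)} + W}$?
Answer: $\sqrt{2962} \approx 54.424$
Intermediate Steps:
$W = 2862$ ($W = -7 + \left(2023 - -846\right) = -7 + \left(2023 + 846\right) = -7 + 2869 = 2862$)
$V{\left(Y \right)} = Y^{2}$
$\sqrt{V{\left(-11 - -1 \right)} + W} = \sqrt{\left(-11 - -1\right)^{2} + 2862} = \sqrt{\left(-11 + 1\right)^{2} + 2862} = \sqrt{\left(-10\right)^{2} + 2862} = \sqrt{100 + 2862} = \sqrt{2962}$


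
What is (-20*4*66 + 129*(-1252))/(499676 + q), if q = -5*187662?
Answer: 83394/219317 ≈ 0.38024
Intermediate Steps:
q = -938310
(-20*4*66 + 129*(-1252))/(499676 + q) = (-20*4*66 + 129*(-1252))/(499676 - 938310) = (-80*66 - 161508)/(-438634) = (-5280 - 161508)*(-1/438634) = -166788*(-1/438634) = 83394/219317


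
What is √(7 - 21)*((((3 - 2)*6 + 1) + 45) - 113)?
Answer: -61*I*√14 ≈ -228.24*I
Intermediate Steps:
√(7 - 21)*((((3 - 2)*6 + 1) + 45) - 113) = √(-14)*(((1*6 + 1) + 45) - 113) = (I*√14)*(((6 + 1) + 45) - 113) = (I*√14)*((7 + 45) - 113) = (I*√14)*(52 - 113) = (I*√14)*(-61) = -61*I*√14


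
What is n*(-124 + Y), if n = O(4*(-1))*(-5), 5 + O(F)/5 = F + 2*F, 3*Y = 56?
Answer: -134300/3 ≈ -44767.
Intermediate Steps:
Y = 56/3 (Y = (1/3)*56 = 56/3 ≈ 18.667)
O(F) = -25 + 15*F (O(F) = -25 + 5*(F + 2*F) = -25 + 5*(3*F) = -25 + 15*F)
n = 425 (n = (-25 + 15*(4*(-1)))*(-5) = (-25 + 15*(-4))*(-5) = (-25 - 60)*(-5) = -85*(-5) = 425)
n*(-124 + Y) = 425*(-124 + 56/3) = 425*(-316/3) = -134300/3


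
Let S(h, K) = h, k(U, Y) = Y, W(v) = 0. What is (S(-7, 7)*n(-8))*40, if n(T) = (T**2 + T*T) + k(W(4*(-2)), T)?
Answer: -33600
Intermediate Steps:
n(T) = T + 2*T**2 (n(T) = (T**2 + T*T) + T = (T**2 + T**2) + T = 2*T**2 + T = T + 2*T**2)
(S(-7, 7)*n(-8))*40 = -(-56)*(1 + 2*(-8))*40 = -(-56)*(1 - 16)*40 = -(-56)*(-15)*40 = -7*120*40 = -840*40 = -33600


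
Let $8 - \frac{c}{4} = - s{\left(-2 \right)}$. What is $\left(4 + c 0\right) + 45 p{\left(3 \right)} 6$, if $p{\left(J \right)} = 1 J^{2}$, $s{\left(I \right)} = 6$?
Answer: $2434$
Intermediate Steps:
$p{\left(J \right)} = J^{2}$
$c = 56$ ($c = 32 - 4 \left(\left(-1\right) 6\right) = 32 - -24 = 32 + 24 = 56$)
$\left(4 + c 0\right) + 45 p{\left(3 \right)} 6 = \left(4 + 56 \cdot 0\right) + 45 \cdot 3^{2} \cdot 6 = \left(4 + 0\right) + 45 \cdot 9 \cdot 6 = 4 + 45 \cdot 54 = 4 + 2430 = 2434$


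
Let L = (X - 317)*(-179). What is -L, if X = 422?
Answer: 18795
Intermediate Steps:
L = -18795 (L = (422 - 317)*(-179) = 105*(-179) = -18795)
-L = -1*(-18795) = 18795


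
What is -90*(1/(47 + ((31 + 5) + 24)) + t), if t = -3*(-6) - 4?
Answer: -134910/107 ≈ -1260.8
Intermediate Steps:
t = 14 (t = 18 - 4 = 14)
-90*(1/(47 + ((31 + 5) + 24)) + t) = -90*(1/(47 + ((31 + 5) + 24)) + 14) = -90*(1/(47 + (36 + 24)) + 14) = -90*(1/(47 + 60) + 14) = -90*(1/107 + 14) = -90*1499/107 = -134910/107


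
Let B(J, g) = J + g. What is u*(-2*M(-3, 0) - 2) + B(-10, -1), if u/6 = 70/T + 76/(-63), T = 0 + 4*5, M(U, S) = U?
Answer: 925/21 ≈ 44.048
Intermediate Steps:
T = 20 (T = 0 + 20 = 20)
u = 289/21 (u = 6*(70/20 + 76/(-63)) = 6*(70*(1/20) + 76*(-1/63)) = 6*(7/2 - 76/63) = 6*(289/126) = 289/21 ≈ 13.762)
u*(-2*M(-3, 0) - 2) + B(-10, -1) = 289*(-2*(-3) - 2)/21 + (-10 - 1) = 289*(6 - 2)/21 - 11 = (289/21)*4 - 11 = 1156/21 - 11 = 925/21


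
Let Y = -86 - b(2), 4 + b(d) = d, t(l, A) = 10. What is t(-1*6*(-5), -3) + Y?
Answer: -74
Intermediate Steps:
b(d) = -4 + d
Y = -84 (Y = -86 - (-4 + 2) = -86 - 1*(-2) = -86 + 2 = -84)
t(-1*6*(-5), -3) + Y = 10 - 84 = -74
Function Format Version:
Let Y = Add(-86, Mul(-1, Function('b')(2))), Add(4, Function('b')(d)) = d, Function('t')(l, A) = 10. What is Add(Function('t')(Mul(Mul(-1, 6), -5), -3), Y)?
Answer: -74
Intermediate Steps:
Function('b')(d) = Add(-4, d)
Y = -84 (Y = Add(-86, Mul(-1, Add(-4, 2))) = Add(-86, Mul(-1, -2)) = Add(-86, 2) = -84)
Add(Function('t')(Mul(Mul(-1, 6), -5), -3), Y) = Add(10, -84) = -74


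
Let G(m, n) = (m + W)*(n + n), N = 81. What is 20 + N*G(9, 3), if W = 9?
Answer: 8768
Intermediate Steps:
G(m, n) = 2*n*(9 + m) (G(m, n) = (m + 9)*(n + n) = (9 + m)*(2*n) = 2*n*(9 + m))
20 + N*G(9, 3) = 20 + 81*(2*3*(9 + 9)) = 20 + 81*(2*3*18) = 20 + 81*108 = 20 + 8748 = 8768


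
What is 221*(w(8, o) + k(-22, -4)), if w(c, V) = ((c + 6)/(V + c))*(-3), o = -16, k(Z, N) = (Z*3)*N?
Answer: 238017/4 ≈ 59504.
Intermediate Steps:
k(Z, N) = 3*N*Z (k(Z, N) = (3*Z)*N = 3*N*Z)
w(c, V) = -3*(6 + c)/(V + c) (w(c, V) = ((6 + c)/(V + c))*(-3) = -3*(6 + c)/(V + c))
221*(w(8, o) + k(-22, -4)) = 221*(3*(-6 - 1*8)/(-16 + 8) + 3*(-4)*(-22)) = 221*(3*(-6 - 8)/(-8) + 264) = 221*(3*(-⅛)*(-14) + 264) = 221*(21/4 + 264) = 221*(1077/4) = 238017/4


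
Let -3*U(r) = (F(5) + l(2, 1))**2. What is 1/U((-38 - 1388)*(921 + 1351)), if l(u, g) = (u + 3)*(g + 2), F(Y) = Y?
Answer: -3/400 ≈ -0.0075000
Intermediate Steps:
l(u, g) = (2 + g)*(3 + u) (l(u, g) = (3 + u)*(2 + g) = (2 + g)*(3 + u))
U(r) = -400/3 (U(r) = -(5 + (6 + 2*2 + 3*1 + 1*2))**2/3 = -(5 + (6 + 4 + 3 + 2))**2/3 = -(5 + 15)**2/3 = -1/3*20**2 = -1/3*400 = -400/3)
1/U((-38 - 1388)*(921 + 1351)) = 1/(-400/3) = -3/400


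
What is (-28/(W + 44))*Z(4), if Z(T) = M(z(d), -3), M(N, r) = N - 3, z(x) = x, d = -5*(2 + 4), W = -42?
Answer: 462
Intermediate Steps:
d = -30 (d = -5*6 = -30)
M(N, r) = -3 + N
Z(T) = -33 (Z(T) = -3 - 30 = -33)
(-28/(W + 44))*Z(4) = -28/(-42 + 44)*(-33) = -28/2*(-33) = -28*1/2*(-33) = -14*(-33) = 462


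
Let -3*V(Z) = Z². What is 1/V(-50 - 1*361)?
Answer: -1/56307 ≈ -1.7760e-5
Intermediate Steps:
V(Z) = -Z²/3
1/V(-50 - 1*361) = 1/(-(-50 - 1*361)²/3) = 1/(-(-50 - 361)²/3) = 1/(-⅓*(-411)²) = 1/(-⅓*168921) = 1/(-56307) = -1/56307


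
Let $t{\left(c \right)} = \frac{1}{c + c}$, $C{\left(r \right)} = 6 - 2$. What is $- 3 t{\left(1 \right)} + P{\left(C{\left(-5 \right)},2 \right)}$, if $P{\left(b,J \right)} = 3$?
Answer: $\frac{3}{2} \approx 1.5$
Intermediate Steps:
$C{\left(r \right)} = 4$ ($C{\left(r \right)} = 6 - 2 = 4$)
$t{\left(c \right)} = \frac{1}{2 c}$
$- 3 t{\left(1 \right)} + P{\left(C{\left(-5 \right)},2 \right)} = - 3 \frac{1}{2 \cdot 1} + 3 = - 3 \cdot \frac{1}{2} \cdot 1 + 3 = \left(-3\right) \frac{1}{2} + 3 = - \frac{3}{2} + 3 = \frac{3}{2}$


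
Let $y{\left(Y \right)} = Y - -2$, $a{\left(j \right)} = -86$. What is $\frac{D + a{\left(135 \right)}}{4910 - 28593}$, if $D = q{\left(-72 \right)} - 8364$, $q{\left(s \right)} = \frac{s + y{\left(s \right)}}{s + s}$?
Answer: $\frac{608329}{1705176} \approx 0.35675$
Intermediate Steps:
$y{\left(Y \right)} = 2 + Y$ ($y{\left(Y \right)} = Y + 2 = 2 + Y$)
$q{\left(s \right)} = \frac{2 + 2 s}{2 s}$ ($q{\left(s \right)} = \frac{s + \left(2 + s\right)}{s + s} = \frac{2 + 2 s}{2 s}$)
$D = - \frac{602137}{72}$ ($D = \frac{1 - 72}{-72} - 8364 = \left(- \frac{1}{72}\right) \left(-71\right) - 8364 = \frac{71}{72} - 8364 = - \frac{602137}{72} \approx -8363.0$)
$\frac{D + a{\left(135 \right)}}{4910 - 28593} = \frac{- \frac{602137}{72} - 86}{4910 - 28593} = - \frac{608329}{72 \left(-23683\right)} = \left(- \frac{608329}{72}\right) \left(- \frac{1}{23683}\right) = \frac{608329}{1705176}$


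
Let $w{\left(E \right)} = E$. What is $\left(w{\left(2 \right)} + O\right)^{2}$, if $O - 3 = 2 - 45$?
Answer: $1444$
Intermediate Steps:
$O = -40$ ($O = 3 + \left(2 - 45\right) = 3 - 43 = -40$)
$\left(w{\left(2 \right)} + O\right)^{2} = \left(2 - 40\right)^{2} = \left(-38\right)^{2} = 1444$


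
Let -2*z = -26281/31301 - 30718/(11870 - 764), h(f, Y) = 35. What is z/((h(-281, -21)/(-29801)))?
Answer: -9338001080026/6083505855 ≈ -1535.0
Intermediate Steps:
z = 313345226/173814453 (z = -(-26281/31301 - 30718/(11870 - 764))/2 = -(-26281*1/31301 - 30718/11106)/2 = -(-26281/31301 - 30718*1/11106)/2 = -(-26281/31301 - 15359/5553)/2 = -½*(-626690452/173814453) = 313345226/173814453 ≈ 1.8028)
z/((h(-281, -21)/(-29801))) = 313345226/(173814453*((35/(-29801)))) = 313345226/(173814453*((35*(-1/29801)))) = 313345226/(173814453*(-35/29801)) = (313345226/173814453)*(-29801/35) = -9338001080026/6083505855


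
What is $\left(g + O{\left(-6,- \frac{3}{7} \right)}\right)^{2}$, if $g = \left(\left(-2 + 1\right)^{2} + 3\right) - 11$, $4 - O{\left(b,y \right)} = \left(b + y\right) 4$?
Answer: $\frac{25281}{49} \approx 515.94$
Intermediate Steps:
$O{\left(b,y \right)} = 4 - 4 b - 4 y$ ($O{\left(b,y \right)} = 4 - \left(b + y\right) 4 = 4 - \left(4 b + 4 y\right) = 4 - 4 b - 4 y$)
$g = -7$ ($g = \left(\left(-1\right)^{2} + 3\right) - 11 = \left(1 + 3\right) - 11 = 4 - 11 = -7$)
$\left(g + O{\left(-6,- \frac{3}{7} \right)}\right)^{2} = \left(-7 - \left(-28 + 4 \left(-3\right) \frac{1}{7}\right)\right)^{2} = \left(-7 + \left(4 + 24 - 4 \left(\left(-3\right) \frac{1}{7}\right)\right)\right)^{2} = \left(-7 + \left(4 + 24 - - \frac{12}{7}\right)\right)^{2} = \left(-7 + \left(4 + 24 + \frac{12}{7}\right)\right)^{2} = \left(-7 + \frac{208}{7}\right)^{2} = \left(\frac{159}{7}\right)^{2} = \frac{25281}{49}$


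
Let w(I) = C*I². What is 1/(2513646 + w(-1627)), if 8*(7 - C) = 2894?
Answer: -4/3746221467 ≈ -1.0677e-9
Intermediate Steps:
C = -1419/4 (C = 7 - ⅛*2894 = 7 - 1447/4 = -1419/4 ≈ -354.75)
w(I) = -1419*I²/4
1/(2513646 + w(-1627)) = 1/(2513646 - 1419/4*(-1627)²) = 1/(2513646 - 1419/4*2647129) = 1/(2513646 - 3756276051/4) = 1/(-3746221467/4) = -4/3746221467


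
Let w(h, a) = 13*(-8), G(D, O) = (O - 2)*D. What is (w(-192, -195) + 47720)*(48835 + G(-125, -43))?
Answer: 2593167360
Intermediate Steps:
G(D, O) = D*(-2 + O) (G(D, O) = (-2 + O)*D = D*(-2 + O))
w(h, a) = -104
(w(-192, -195) + 47720)*(48835 + G(-125, -43)) = (-104 + 47720)*(48835 - 125*(-2 - 43)) = 47616*(48835 - 125*(-45)) = 47616*(48835 + 5625) = 47616*54460 = 2593167360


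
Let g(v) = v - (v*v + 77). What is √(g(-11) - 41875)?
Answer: 6*I*√1169 ≈ 205.14*I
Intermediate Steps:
g(v) = -77 + v - v² (g(v) = v - (v² + 77) = v - (77 + v²) = v + (-77 - v²) = -77 + v - v²)
√(g(-11) - 41875) = √((-77 - 11 - 1*(-11)²) - 41875) = √((-77 - 11 - 1*121) - 41875) = √((-77 - 11 - 121) - 41875) = √(-209 - 41875) = √(-42084) = 6*I*√1169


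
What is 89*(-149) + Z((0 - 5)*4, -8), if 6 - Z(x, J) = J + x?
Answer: -13227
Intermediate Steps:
Z(x, J) = 6 - J - x (Z(x, J) = 6 - (J + x) = 6 + (-J - x) = 6 - J - x)
89*(-149) + Z((0 - 5)*4, -8) = 89*(-149) + (6 - 1*(-8) - (0 - 5)*4) = -13261 + (6 + 8 - (-5)*4) = -13261 + (6 + 8 - 1*(-20)) = -13261 + (6 + 8 + 20) = -13261 + 34 = -13227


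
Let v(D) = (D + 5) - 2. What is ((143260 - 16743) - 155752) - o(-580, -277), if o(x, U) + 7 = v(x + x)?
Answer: -28071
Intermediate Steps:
v(D) = 3 + D (v(D) = (5 + D) - 2 = 3 + D)
o(x, U) = -4 + 2*x (o(x, U) = -7 + (3 + (x + x)) = -7 + (3 + 2*x) = -4 + 2*x)
((143260 - 16743) - 155752) - o(-580, -277) = ((143260 - 16743) - 155752) - (-4 + 2*(-580)) = (126517 - 155752) - (-4 - 1160) = -29235 - 1*(-1164) = -29235 + 1164 = -28071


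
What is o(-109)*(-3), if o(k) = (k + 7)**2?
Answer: -31212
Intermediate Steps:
o(k) = (7 + k)**2
o(-109)*(-3) = (7 - 109)**2*(-3) = (-102)**2*(-3) = 10404*(-3) = -31212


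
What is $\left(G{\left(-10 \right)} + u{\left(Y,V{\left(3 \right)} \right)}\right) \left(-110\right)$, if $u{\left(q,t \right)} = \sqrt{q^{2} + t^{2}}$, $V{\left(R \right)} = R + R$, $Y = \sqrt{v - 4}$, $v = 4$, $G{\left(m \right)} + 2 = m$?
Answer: $660$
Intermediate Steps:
$G{\left(m \right)} = -2 + m$
$Y = 0$ ($Y = \sqrt{4 - 4} = \sqrt{0} = 0$)
$V{\left(R \right)} = 2 R$
$\left(G{\left(-10 \right)} + u{\left(Y,V{\left(3 \right)} \right)}\right) \left(-110\right) = \left(\left(-2 - 10\right) + \sqrt{0^{2} + \left(2 \cdot 3\right)^{2}}\right) \left(-110\right) = \left(-12 + \sqrt{0 + 6^{2}}\right) \left(-110\right) = \left(-12 + \sqrt{0 + 36}\right) \left(-110\right) = \left(-12 + \sqrt{36}\right) \left(-110\right) = \left(-12 + 6\right) \left(-110\right) = \left(-6\right) \left(-110\right) = 660$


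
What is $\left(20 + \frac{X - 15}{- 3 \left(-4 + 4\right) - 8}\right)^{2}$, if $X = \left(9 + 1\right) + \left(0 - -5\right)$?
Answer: $400$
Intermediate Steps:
$X = 15$ ($X = 10 + \left(0 + 5\right) = 10 + 5 = 15$)
$\left(20 + \frac{X - 15}{- 3 \left(-4 + 4\right) - 8}\right)^{2} = \left(20 + \frac{15 - 15}{- 3 \left(-4 + 4\right) - 8}\right)^{2} = \left(20 + \frac{0}{\left(-3\right) 0 - 8}\right)^{2} = \left(20 + \frac{0}{0 - 8}\right)^{2} = \left(20 + \frac{0}{-8}\right)^{2} = \left(20 + 0 \left(- \frac{1}{8}\right)\right)^{2} = \left(20 + 0\right)^{2} = 20^{2} = 400$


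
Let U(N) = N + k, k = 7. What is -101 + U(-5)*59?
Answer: 17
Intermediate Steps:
U(N) = 7 + N (U(N) = N + 7 = 7 + N)
-101 + U(-5)*59 = -101 + (7 - 5)*59 = -101 + 2*59 = -101 + 118 = 17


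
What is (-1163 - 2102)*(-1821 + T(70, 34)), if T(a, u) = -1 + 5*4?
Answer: 5883530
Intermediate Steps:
T(a, u) = 19 (T(a, u) = -1 + 20 = 19)
(-1163 - 2102)*(-1821 + T(70, 34)) = (-1163 - 2102)*(-1821 + 19) = -3265*(-1802) = 5883530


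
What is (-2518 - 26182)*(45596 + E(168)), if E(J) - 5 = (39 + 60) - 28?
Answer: -1310786400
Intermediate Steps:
E(J) = 76 (E(J) = 5 + ((39 + 60) - 28) = 5 + (99 - 28) = 5 + 71 = 76)
(-2518 - 26182)*(45596 + E(168)) = (-2518 - 26182)*(45596 + 76) = -28700*45672 = -1310786400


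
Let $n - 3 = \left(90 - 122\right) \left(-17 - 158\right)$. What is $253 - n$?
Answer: $-5350$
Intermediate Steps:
$n = 5603$ ($n = 3 + \left(90 - 122\right) \left(-17 - 158\right) = 3 - -5600 = 3 + 5600 = 5603$)
$253 - n = 253 - 5603 = -5350$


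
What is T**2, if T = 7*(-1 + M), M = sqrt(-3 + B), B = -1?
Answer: -147 - 196*I ≈ -147.0 - 196.0*I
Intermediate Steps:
M = 2*I (M = sqrt(-3 - 1) = sqrt(-4) = 2*I ≈ 2.0*I)
T = -7 + 14*I (T = 7*(-1 + 2*I) = -7 + 14*I ≈ -7.0 + 14.0*I)
T**2 = (-7 + 14*I)**2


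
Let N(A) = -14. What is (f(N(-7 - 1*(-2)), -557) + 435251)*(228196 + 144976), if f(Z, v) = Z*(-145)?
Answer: 163181025332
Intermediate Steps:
f(Z, v) = -145*Z
(f(N(-7 - 1*(-2)), -557) + 435251)*(228196 + 144976) = (-145*(-14) + 435251)*(228196 + 144976) = (2030 + 435251)*373172 = 437281*373172 = 163181025332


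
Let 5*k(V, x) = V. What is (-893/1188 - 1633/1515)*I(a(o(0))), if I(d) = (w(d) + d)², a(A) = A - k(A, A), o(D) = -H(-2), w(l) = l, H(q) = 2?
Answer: -70248512/3749625 ≈ -18.735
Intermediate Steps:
k(V, x) = V/5
o(D) = -2 (o(D) = -1*2 = -2)
a(A) = 4*A/5 (a(A) = A - A/5 = 4*A/5)
I(d) = 4*d² (I(d) = (d + d)² = (2*d)² = 4*d²)
(-893/1188 - 1633/1515)*I(a(o(0))) = (-893/1188 - 1633/1515)*(4*((⅘)*(-2))²) = (-893*1/1188 - 1633*1/1515)*(4*(-8/5)²) = (-893/1188 - 1633/1515)*(4*(64/25)) = -1097633/599940*256/25 = -70248512/3749625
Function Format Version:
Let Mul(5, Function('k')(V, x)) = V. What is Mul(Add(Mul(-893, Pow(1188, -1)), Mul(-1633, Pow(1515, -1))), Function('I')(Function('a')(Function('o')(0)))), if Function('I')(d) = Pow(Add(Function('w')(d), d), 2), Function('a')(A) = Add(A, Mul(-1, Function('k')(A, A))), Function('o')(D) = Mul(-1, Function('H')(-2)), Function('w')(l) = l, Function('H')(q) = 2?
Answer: Rational(-70248512, 3749625) ≈ -18.735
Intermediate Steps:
Function('k')(V, x) = Mul(Rational(1, 5), V)
Function('o')(D) = -2 (Function('o')(D) = Mul(-1, 2) = -2)
Function('a')(A) = Mul(Rational(4, 5), A) (Function('a')(A) = Add(A, Mul(-1, Mul(Rational(1, 5), A))) = Add(A, Mul(Rational(-1, 5), A)) = Mul(Rational(4, 5), A))
Function('I')(d) = Mul(4, Pow(d, 2)) (Function('I')(d) = Pow(Add(d, d), 2) = Pow(Mul(2, d), 2) = Mul(4, Pow(d, 2)))
Mul(Add(Mul(-893, Pow(1188, -1)), Mul(-1633, Pow(1515, -1))), Function('I')(Function('a')(Function('o')(0)))) = Mul(Add(Mul(-893, Pow(1188, -1)), Mul(-1633, Pow(1515, -1))), Mul(4, Pow(Mul(Rational(4, 5), -2), 2))) = Mul(Add(Mul(-893, Rational(1, 1188)), Mul(-1633, Rational(1, 1515))), Mul(4, Pow(Rational(-8, 5), 2))) = Mul(Add(Rational(-893, 1188), Rational(-1633, 1515)), Mul(4, Rational(64, 25))) = Mul(Rational(-1097633, 599940), Rational(256, 25)) = Rational(-70248512, 3749625)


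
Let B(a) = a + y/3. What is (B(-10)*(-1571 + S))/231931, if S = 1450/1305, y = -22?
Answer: 734708/6262137 ≈ 0.11733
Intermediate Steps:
B(a) = -22/3 + a (B(a) = a - 22/3 = -22/3 + a)
S = 10/9 (S = 1450*(1/1305) = 10/9 ≈ 1.1111)
(B(-10)*(-1571 + S))/231931 = ((-22/3 - 10)*(-1571 + 10/9))/231931 = -52/3*(-14129/9)*(1/231931) = (734708/27)*(1/231931) = 734708/6262137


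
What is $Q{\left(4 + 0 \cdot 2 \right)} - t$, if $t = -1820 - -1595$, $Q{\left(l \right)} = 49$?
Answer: $274$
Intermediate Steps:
$t = -225$ ($t = -1820 + 1595 = -225$)
$Q{\left(4 + 0 \cdot 2 \right)} - t = 49 - -225 = 49 + 225 = 274$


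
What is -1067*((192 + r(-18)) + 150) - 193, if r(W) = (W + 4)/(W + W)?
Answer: -6579395/18 ≈ -3.6552e+5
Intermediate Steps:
r(W) = (4 + W)/(2*W) (r(W) = (4 + W)/((2*W)) = (4 + W)*(1/(2*W)) = (4 + W)/(2*W))
-1067*((192 + r(-18)) + 150) - 193 = -1067*((192 + (½)*(4 - 18)/(-18)) + 150) - 193 = -1067*((192 + (½)*(-1/18)*(-14)) + 150) - 193 = -1067*((192 + 7/18) + 150) - 193 = -1067*(3463/18 + 150) - 193 = -1067*6163/18 - 193 = -6575921/18 - 193 = -6579395/18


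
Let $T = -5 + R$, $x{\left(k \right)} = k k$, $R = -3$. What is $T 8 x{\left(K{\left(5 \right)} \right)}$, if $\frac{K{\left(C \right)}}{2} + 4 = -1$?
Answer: $-6400$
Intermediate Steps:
$K{\left(C \right)} = -10$ ($K{\left(C \right)} = -8 + 2 \left(-1\right) = -8 - 2 = -10$)
$x{\left(k \right)} = k^{2}$
$T = -8$ ($T = -5 - 3 = -8$)
$T 8 x{\left(K{\left(5 \right)} \right)} = \left(-8\right) 8 \left(-10\right)^{2} = \left(-64\right) 100 = -6400$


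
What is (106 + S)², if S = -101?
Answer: 25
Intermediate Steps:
(106 + S)² = (106 - 101)² = 5² = 25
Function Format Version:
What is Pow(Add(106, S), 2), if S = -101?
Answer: 25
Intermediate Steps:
Pow(Add(106, S), 2) = Pow(Add(106, -101), 2) = Pow(5, 2) = 25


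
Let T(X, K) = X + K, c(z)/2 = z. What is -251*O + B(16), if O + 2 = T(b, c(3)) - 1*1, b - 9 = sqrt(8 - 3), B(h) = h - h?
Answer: -3012 - 251*sqrt(5) ≈ -3573.3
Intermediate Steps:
B(h) = 0
c(z) = 2*z
b = 9 + sqrt(5) (b = 9 + sqrt(8 - 3) = 9 + sqrt(5) ≈ 11.236)
T(X, K) = K + X
O = 12 + sqrt(5) (O = -2 + ((2*3 + (9 + sqrt(5))) - 1*1) = -2 + ((6 + (9 + sqrt(5))) - 1) = -2 + ((15 + sqrt(5)) - 1) = -2 + (14 + sqrt(5)) = 12 + sqrt(5) ≈ 14.236)
-251*O + B(16) = -251*(12 + sqrt(5)) + 0 = (-3012 - 251*sqrt(5)) + 0 = -3012 - 251*sqrt(5)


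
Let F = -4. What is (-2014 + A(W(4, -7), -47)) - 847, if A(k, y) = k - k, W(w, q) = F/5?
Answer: -2861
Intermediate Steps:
W(w, q) = -⅘ (W(w, q) = -4/5 = -4*⅕ = -⅘)
A(k, y) = 0
(-2014 + A(W(4, -7), -47)) - 847 = (-2014 + 0) - 847 = -2014 - 847 = -2861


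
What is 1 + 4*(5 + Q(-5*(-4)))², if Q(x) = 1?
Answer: 145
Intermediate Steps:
1 + 4*(5 + Q(-5*(-4)))² = 1 + 4*(5 + 1)² = 1 + 4*6² = 1 + 4*36 = 1 + 144 = 145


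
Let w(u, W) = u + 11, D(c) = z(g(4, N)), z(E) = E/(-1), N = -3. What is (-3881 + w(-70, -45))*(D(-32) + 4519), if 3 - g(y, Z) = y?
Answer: -17808800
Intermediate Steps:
g(y, Z) = 3 - y
z(E) = -E (z(E) = E*(-1) = -E)
D(c) = 1 (D(c) = -(3 - 1*4) = -(3 - 4) = -1*(-1) = 1)
w(u, W) = 11 + u
(-3881 + w(-70, -45))*(D(-32) + 4519) = (-3881 + (11 - 70))*(1 + 4519) = (-3881 - 59)*4520 = -3940*4520 = -17808800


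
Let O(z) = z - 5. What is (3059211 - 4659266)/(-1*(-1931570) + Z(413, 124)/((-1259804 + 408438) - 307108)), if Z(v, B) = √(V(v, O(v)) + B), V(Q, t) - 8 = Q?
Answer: -829560263665311503714520/1001436649670171176134371 - 370724423214*√545/1001436649670171176134371 ≈ -0.82837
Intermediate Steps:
O(z) = -5 + z
V(Q, t) = 8 + Q
Z(v, B) = √(8 + B + v) (Z(v, B) = √((8 + v) + B) = √(8 + B + v))
(3059211 - 4659266)/(-1*(-1931570) + Z(413, 124)/((-1259804 + 408438) - 307108)) = (3059211 - 4659266)/(-1*(-1931570) + √(8 + 124 + 413)/((-1259804 + 408438) - 307108)) = -1600055/(1931570 + √545/(-851366 - 307108)) = -1600055/(1931570 + √545/(-1158474)) = -1600055/(1931570 + √545*(-1/1158474)) = -1600055/(1931570 - √545/1158474)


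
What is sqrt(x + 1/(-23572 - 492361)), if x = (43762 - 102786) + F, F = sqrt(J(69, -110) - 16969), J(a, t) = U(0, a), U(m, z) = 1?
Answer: sqrt(-15711413254018669 + 532373720978*I*sqrt(4242))/515933 ≈ 0.26808 + 242.95*I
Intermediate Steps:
J(a, t) = 1
F = 2*I*sqrt(4242) (F = sqrt(1 - 16969) = sqrt(-16968) = 2*I*sqrt(4242) ≈ 130.26*I)
x = -59024 + 2*I*sqrt(4242) (x = (43762 - 102786) + 2*I*sqrt(4242) = -59024 + 2*I*sqrt(4242) ≈ -59024.0 + 130.26*I)
sqrt(x + 1/(-23572 - 492361)) = sqrt((-59024 + 2*I*sqrt(4242)) + 1/(-23572 - 492361)) = sqrt((-59024 + 2*I*sqrt(4242)) + 1/(-515933)) = sqrt((-59024 + 2*I*sqrt(4242)) - 1/515933) = sqrt(-30452429393/515933 + 2*I*sqrt(4242))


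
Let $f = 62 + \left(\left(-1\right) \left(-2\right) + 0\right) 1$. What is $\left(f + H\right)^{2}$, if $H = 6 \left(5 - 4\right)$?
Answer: $4900$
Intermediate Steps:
$f = 64$ ($f = 62 + \left(2 + 0\right) 1 = 62 + 2 \cdot 1 = 62 + 2 = 64$)
$H = 6$ ($H = 6 \cdot 1 = 6$)
$\left(f + H\right)^{2} = \left(64 + 6\right)^{2} = 70^{2} = 4900$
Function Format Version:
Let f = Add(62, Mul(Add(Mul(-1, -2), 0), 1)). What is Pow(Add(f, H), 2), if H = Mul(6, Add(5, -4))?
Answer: 4900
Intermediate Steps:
f = 64 (f = Add(62, Mul(Add(2, 0), 1)) = Add(62, Mul(2, 1)) = Add(62, 2) = 64)
H = 6 (H = Mul(6, 1) = 6)
Pow(Add(f, H), 2) = Pow(Add(64, 6), 2) = Pow(70, 2) = 4900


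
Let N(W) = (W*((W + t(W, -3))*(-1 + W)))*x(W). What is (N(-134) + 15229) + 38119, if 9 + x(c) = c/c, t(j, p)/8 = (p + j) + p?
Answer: 181532228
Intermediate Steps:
t(j, p) = 8*j + 16*p (t(j, p) = 8*((p + j) + p) = 8*((j + p) + p) = 8*(j + 2*p) = 8*j + 16*p)
x(c) = -8 (x(c) = -9 + c/c = -9 + 1 = -8)
N(W) = -8*W*(-1 + W)*(-48 + 9*W) (N(W) = (W*((W + (8*W + 16*(-3)))*(-1 + W)))*(-8) = (W*((W + (8*W - 48))*(-1 + W)))*(-8) = (W*((W + (-48 + 8*W))*(-1 + W)))*(-8) = (W*((-48 + 9*W)*(-1 + W)))*(-8) = (W*((-1 + W)*(-48 + 9*W)))*(-8) = (W*(-1 + W)*(-48 + 9*W))*(-8) = -8*W*(-1 + W)*(-48 + 9*W))
(N(-134) + 15229) + 38119 = (24*(-134)*(-16 - 3*(-134)**2 + 19*(-134)) + 15229) + 38119 = (24*(-134)*(-16 - 3*17956 - 2546) + 15229) + 38119 = (24*(-134)*(-16 - 53868 - 2546) + 15229) + 38119 = (24*(-134)*(-56430) + 15229) + 38119 = (181478880 + 15229) + 38119 = 181494109 + 38119 = 181532228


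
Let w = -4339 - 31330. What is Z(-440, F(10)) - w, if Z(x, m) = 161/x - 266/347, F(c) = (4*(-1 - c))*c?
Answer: 5445770013/152680 ≈ 35668.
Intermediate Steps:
F(c) = c*(-4 - 4*c) (F(c) = (-4 - 4*c)*c = c*(-4 - 4*c))
Z(x, m) = -266/347 + 161/x (Z(x, m) = 161/x - 266*1/347 = 161/x - 266/347 = -266/347 + 161/x)
w = -35669
Z(-440, F(10)) - w = (-266/347 + 161/(-440)) - 1*(-35669) = (-266/347 + 161*(-1/440)) + 35669 = (-266/347 - 161/440) + 35669 = -172907/152680 + 35669 = 5445770013/152680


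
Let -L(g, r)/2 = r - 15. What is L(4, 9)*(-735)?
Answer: -8820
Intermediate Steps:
L(g, r) = 30 - 2*r (L(g, r) = -2*(r - 15) = -2*(-15 + r) = 30 - 2*r)
L(4, 9)*(-735) = (30 - 2*9)*(-735) = (30 - 18)*(-735) = 12*(-735) = -8820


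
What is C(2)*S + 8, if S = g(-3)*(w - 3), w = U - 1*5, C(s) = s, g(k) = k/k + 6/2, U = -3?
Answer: -80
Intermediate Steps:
g(k) = 4 (g(k) = 1 + 6*(½) = 1 + 3 = 4)
w = -8 (w = -3 - 1*5 = -3 - 5 = -8)
S = -44 (S = 4*(-8 - 3) = 4*(-11) = -44)
C(2)*S + 8 = 2*(-44) + 8 = -88 + 8 = -80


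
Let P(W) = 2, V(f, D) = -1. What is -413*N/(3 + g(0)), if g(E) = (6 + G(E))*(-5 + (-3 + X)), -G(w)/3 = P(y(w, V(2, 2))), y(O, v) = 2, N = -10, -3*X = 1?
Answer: 4130/3 ≈ 1376.7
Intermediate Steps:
X = -⅓ (X = -⅓*1 = -⅓ ≈ -0.33333)
G(w) = -6 (G(w) = -3*2 = -6)
g(E) = 0 (g(E) = (6 - 6)*(-5 + (-3 - ⅓)) = 0*(-5 - 10/3) = 0*(-25/3) = 0)
-413*N/(3 + g(0)) = -(-4130)/(3 + 0) = -(-4130)/3 = -413*(-10/3) = 4130/3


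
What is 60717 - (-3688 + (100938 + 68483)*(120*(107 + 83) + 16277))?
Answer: -6620400012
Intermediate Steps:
60717 - (-3688 + (100938 + 68483)*(120*(107 + 83) + 16277)) = 60717 - (-3688 + 169421*(120*190 + 16277)) = 60717 - (-3688 + 169421*(22800 + 16277)) = 60717 - (-3688 + 169421*39077) = 60717 - (-3688 + 6620464417) = 60717 - 1*6620460729 = 60717 - 6620460729 = -6620400012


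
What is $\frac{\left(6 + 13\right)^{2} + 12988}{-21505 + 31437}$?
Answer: $\frac{13349}{9932} \approx 1.344$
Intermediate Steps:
$\frac{\left(6 + 13\right)^{2} + 12988}{-21505 + 31437} = \frac{19^{2} + 12988}{9932} = \left(361 + 12988\right) \frac{1}{9932} = 13349 \cdot \frac{1}{9932} = \frac{13349}{9932}$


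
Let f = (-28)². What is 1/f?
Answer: 1/784 ≈ 0.0012755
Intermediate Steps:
f = 784
1/f = 1/784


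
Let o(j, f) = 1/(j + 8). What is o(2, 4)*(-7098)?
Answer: -3549/5 ≈ -709.80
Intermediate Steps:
o(j, f) = 1/(8 + j)
o(2, 4)*(-7098) = -7098/(8 + 2) = -7098/10 = (⅒)*(-7098) = -3549/5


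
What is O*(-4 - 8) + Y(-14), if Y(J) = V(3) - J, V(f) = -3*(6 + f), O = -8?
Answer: 83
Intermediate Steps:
V(f) = -18 - 3*f
Y(J) = -27 - J (Y(J) = (-18 - 3*3) - J = (-18 - 9) - J = -27 - J)
O*(-4 - 8) + Y(-14) = -8*(-4 - 8) + (-27 - 1*(-14)) = -8*(-12) + (-27 + 14) = 96 - 13 = 83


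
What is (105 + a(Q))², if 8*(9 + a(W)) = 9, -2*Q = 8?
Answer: 603729/64 ≈ 9433.3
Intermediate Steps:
Q = -4 (Q = -½*8 = -4)
a(W) = -63/8 (a(W) = -9 + (⅛)*9 = -9 + 9/8 = -63/8)
(105 + a(Q))² = (105 - 63/8)² = (777/8)² = 603729/64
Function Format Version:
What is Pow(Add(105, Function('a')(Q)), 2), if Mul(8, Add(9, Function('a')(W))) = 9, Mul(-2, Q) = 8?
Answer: Rational(603729, 64) ≈ 9433.3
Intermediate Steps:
Q = -4 (Q = Mul(Rational(-1, 2), 8) = -4)
Function('a')(W) = Rational(-63, 8) (Function('a')(W) = Add(-9, Mul(Rational(1, 8), 9)) = Add(-9, Rational(9, 8)) = Rational(-63, 8))
Pow(Add(105, Function('a')(Q)), 2) = Pow(Add(105, Rational(-63, 8)), 2) = Pow(Rational(777, 8), 2) = Rational(603729, 64)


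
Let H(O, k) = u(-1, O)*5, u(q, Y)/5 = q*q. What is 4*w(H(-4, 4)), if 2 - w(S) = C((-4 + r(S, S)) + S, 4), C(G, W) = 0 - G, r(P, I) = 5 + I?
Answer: 212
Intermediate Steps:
u(q, Y) = 5*q**2 (u(q, Y) = 5*(q*q) = 5*q**2)
H(O, k) = 25 (H(O, k) = (5*(-1)**2)*5 = (5*1)*5 = 5*5 = 25)
C(G, W) = -G
w(S) = 3 + 2*S (w(S) = 2 - (-1)*((-4 + (5 + S)) + S) = 2 - (-1)*((1 + S) + S) = 2 - (-1)*(1 + 2*S) = 2 - (-1 - 2*S) = 2 + (1 + 2*S) = 3 + 2*S)
4*w(H(-4, 4)) = 4*(3 + 2*25) = 4*(3 + 50) = 4*53 = 212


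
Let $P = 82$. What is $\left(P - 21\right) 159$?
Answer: $9699$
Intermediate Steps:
$\left(P - 21\right) 159 = \left(82 - 21\right) 159 = 61 \cdot 159 = 9699$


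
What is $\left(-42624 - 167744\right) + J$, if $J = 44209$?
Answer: $-166159$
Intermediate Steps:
$\left(-42624 - 167744\right) + J = \left(-42624 - 167744\right) + 44209 = -210368 + 44209 = -166159$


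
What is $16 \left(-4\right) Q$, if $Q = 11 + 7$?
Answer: $-1152$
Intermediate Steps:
$Q = 18$
$16 \left(-4\right) Q = 16 \left(-4\right) 18 = \left(-64\right) 18 = -1152$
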